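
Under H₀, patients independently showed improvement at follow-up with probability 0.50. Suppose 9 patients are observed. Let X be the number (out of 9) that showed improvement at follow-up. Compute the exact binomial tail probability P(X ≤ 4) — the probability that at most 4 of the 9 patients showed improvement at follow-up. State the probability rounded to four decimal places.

X ~ Binomial(n=9, p=0.50).
P(X ≤ 4) = Σ_{j=0}^{4} C(9,j)·0.50^j·0.50^{9−j}.
= 0.001953 + 0.017578 + 0.070312 + 0.164062 + 0.246094 = 0.5000.

P = 0.5000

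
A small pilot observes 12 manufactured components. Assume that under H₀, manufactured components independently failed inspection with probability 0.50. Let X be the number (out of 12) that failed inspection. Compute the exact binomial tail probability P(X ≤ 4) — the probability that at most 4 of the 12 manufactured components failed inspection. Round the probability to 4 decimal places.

X ~ Binomial(n=12, p=0.50).
P(X ≤ 4) = Σ_{j=0}^{4} C(12,j)·0.50^j·0.50^{12−j}.
= 0.000244 + 0.002930 + 0.016113 + 0.053711 + 0.120850 = 0.1938.

P = 0.1938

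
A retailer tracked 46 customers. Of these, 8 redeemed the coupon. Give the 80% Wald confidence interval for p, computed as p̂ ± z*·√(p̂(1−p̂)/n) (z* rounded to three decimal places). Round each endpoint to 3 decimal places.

(0.102, 0.246)

The sample proportion is 8/46 = 0.17391.
SE = √(p̂(1−p̂)/n) = √(0.143667/46) = 0.055886.
The 80% critical value is z* = 1.282.
Margin of error: 1.282 × 0.055886 = 0.07165.
So the interval runs from 0.102 to 0.246.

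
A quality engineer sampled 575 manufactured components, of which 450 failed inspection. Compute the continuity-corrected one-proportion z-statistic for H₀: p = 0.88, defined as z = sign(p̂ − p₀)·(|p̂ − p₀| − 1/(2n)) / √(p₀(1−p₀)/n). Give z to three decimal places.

z = -7.122

With x = 450 successes in n = 575, p̂ = 0.78261. p̂ − p₀ = -0.097391.
Continuity correction 1/(2n) = 1/1150 = 0.000870.
Corrected numerator: |-0.097391| − 0.000870 = 0.096521.
SE₀ = √(0.88·0.12/575) = 0.013552.
z = −0.096521/0.013552 = -7.122.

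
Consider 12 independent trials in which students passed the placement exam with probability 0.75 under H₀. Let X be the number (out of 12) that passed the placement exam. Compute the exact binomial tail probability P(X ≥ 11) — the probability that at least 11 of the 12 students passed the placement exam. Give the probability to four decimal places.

P = 0.1584

X ~ Binomial(n=12, p=0.75).
P(X ≥ 11) = C(12,11)·0.75^11·0.25^1 + C(12,12)·0.75^12·0.25^0.
= 0.126705 + 0.031676 = 0.1584.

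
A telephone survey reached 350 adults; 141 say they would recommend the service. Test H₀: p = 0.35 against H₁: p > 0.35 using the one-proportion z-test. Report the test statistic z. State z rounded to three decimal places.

z = 2.073

The sample proportion is 141/350 = 0.40286.
Under H₀, SE = √(p₀(1−p₀)/n) = √(0.35·0.65/350) = √0.000650000 = 0.025495.
z = (0.40286 − 0.35)/0.025495 = 0.05286/0.025495 = 2.073.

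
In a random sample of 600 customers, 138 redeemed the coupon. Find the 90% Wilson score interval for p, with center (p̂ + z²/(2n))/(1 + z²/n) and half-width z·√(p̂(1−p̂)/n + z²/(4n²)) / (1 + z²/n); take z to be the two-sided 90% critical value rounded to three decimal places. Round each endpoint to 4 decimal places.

(0.2030, 0.2594)

p̂ = 138/600 = 0.23000; z = 1.645, so z² = 2.706025.
Denominator 1 + z²/n = 1 + 2.706025/600 = 1.004510.
Adjusted center: (0.23000 + z²/(2n))/1.004510 = 0.23121.
Radicand: p̂(1−p̂)/n + z²/(4n²) = 0.000295167 + 0.000001879 = 0.000297046.
Half-width = z·√(radicand)/denom = 1.645·0.017235/1.004510 = 0.02822.
So the interval runs from 0.2030 to 0.2594.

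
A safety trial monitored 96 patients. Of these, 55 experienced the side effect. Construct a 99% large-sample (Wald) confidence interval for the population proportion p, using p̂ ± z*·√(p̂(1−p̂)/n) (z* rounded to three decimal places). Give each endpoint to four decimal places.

The sample proportion is 55/96 = 0.57292.
SE(p̂) = √(0.57292·0.42708/96) = 0.050485.
For 99% confidence, z* = 2.576.
Margin of error: 2.576 × 0.050485 = 0.13005.
Interval: 0.57292 ± 0.13005 → (0.4429, 0.7030).

(0.4429, 0.7030)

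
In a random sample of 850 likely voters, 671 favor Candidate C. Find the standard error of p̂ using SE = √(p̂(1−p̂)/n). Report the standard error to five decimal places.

Sample proportion p̂ = 671/850 = 0.78941.
p̂(1−p̂) = 0.166242.
Dividing by n and taking the root: √0.000195579 = 0.01398.

SE = 0.01398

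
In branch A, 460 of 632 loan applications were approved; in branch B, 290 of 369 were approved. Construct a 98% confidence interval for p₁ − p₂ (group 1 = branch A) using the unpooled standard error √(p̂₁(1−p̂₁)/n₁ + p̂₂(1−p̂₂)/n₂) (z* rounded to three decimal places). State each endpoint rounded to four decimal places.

p̂₁ = 460/632 = 0.72785, p̂₂ = 290/369 = 0.78591; p̂₁ − p̂₂ = -0.05806.
Unpooled SE = √(p̂₁(1−p̂₁)/n₁ + p̂₂(1−p̂₂)/n₂) = √(0.000313426 + 0.000455980) = 0.027738.
For 98% confidence, z* = 2.326. Margin = 2.326·0.027738 = 0.06452.
Interval: -0.05806 ± 0.06452 → (-0.1226, 0.0065).

(-0.1226, 0.0065)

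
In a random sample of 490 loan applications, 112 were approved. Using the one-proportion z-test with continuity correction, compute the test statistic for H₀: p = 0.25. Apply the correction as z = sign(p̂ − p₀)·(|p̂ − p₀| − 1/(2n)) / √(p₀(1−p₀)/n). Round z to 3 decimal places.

With x = 112 successes in n = 490, p̂ = 0.22857. p̂ − p₀ = -0.021429.
1/(2n) = 0.001020.
Corrected numerator: |-0.021429| − 0.001020 = 0.020409.
Null standard error: √(0.25·0.75/490) = √0.000382653 = 0.019562.
z = (−)0.020409/0.019562 = -1.043.

z = -1.043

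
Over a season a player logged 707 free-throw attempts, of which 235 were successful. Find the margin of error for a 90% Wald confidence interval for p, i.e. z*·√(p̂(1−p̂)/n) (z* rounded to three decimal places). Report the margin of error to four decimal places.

Sample proportion p̂ = 235/707 = 0.33239.
SE(p̂) = √(0.33239·0.66761/707) = 0.017716.
The 90% critical value is z* = 1.645.
ME = 1.645·0.017716 = 0.0291.

ME = 0.0291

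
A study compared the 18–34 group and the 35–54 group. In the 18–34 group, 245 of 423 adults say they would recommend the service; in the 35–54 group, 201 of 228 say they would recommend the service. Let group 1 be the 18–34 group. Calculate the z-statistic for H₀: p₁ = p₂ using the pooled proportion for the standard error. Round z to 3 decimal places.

p̂₁ = 245/423 = 0.57920, p̂₂ = 201/228 = 0.88158.
Pooled p̂ = (245+201)/(423+228) = 446/651 = 0.68510.
SE = √[p̂(1−p̂)(1/n₁+1/n₂)] = √[0.68510·0.31490·(1/423+1/228)] ≈ 0.038161.
z = -0.30238/0.038161 = -7.924.

z = -7.924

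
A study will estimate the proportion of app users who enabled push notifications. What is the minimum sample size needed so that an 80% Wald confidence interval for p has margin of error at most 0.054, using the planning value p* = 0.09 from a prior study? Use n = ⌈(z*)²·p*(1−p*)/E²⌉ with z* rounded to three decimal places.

n = 47

For 80% confidence, z* = 1.282.
p*(1−p*) = 0.0819.
Required n before rounding: 1.643524 × 0.0819 / 0.054² = 46.161.
⌈46.161⌉ = 47.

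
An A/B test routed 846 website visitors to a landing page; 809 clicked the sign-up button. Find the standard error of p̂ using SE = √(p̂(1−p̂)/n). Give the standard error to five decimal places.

SE = 0.00703

p̂ = 809/846 = 0.95626.
p̂(1−p̂) = 0.95626·0.04374 = 0.041827.
SE = √(0.041827/846) = 0.00703.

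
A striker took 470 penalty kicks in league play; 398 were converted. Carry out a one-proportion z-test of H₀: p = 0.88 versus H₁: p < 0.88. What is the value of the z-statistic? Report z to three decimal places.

z = -2.214

The sample proportion is 398/470 = 0.84681.
SE₀ = √(0.88·0.12/470) = 0.014989.
Test statistic: z = -0.03319/0.014989 = -2.214.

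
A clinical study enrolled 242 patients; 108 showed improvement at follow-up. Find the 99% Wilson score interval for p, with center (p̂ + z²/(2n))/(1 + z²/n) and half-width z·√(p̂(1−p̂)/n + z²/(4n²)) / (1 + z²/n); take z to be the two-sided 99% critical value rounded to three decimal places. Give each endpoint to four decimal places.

(0.3665, 0.5289)

Here p̂ = 108/242 = 0.44628 and z = 2.576 (z² = 6.635776).
1 + z²/n = 1.027421.
Adjusted center: (0.44628 + z²/(2n))/1.027421 = 0.44771.
Radicand: p̂(1−p̂)/n + z²/(4n²) = 0.001021133 + 0.000028327 = 0.001049460.
Half-width = 2.576·√0.001049460/1.027421 = 0.08122.
CI: 0.44771 ± 0.08122 = (0.3665, 0.5289).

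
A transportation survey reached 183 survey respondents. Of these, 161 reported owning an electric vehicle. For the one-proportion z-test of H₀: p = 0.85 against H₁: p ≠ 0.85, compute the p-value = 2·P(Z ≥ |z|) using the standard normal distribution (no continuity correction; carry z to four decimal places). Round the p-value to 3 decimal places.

With x = 161 successes in n = 183, p̂ = 0.87978.
Under H₀, SE = √(p₀(1−p₀)/n) = √(0.85·0.15/183) = √0.000696721 = 0.026395.
Test statistic (full precision, shown to 4 dp): z = (161/183 − 0.85)/SE₀ ≈ 1.1283.
p-value = 2·P(Z ≥ |z|) with z = 1.1283 → 0.259.

p-value = 0.259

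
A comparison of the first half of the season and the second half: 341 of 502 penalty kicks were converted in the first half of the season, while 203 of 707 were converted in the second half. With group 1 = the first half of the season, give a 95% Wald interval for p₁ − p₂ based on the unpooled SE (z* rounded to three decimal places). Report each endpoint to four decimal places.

p̂₁ = 341/502 = 0.67928, p̂₂ = 203/707 = 0.28713; p̂₁ − p̂₂ = 0.39215.
SE = √(0.000433979 + 0.000289513) = √0.000723492 = 0.026898.
For 95% confidence, z* = 1.960. Margin = 1.960·0.026898 = 0.05272.
CI: 0.39215 ± 0.05272 = (0.3394, 0.4449).

(0.3394, 0.4449)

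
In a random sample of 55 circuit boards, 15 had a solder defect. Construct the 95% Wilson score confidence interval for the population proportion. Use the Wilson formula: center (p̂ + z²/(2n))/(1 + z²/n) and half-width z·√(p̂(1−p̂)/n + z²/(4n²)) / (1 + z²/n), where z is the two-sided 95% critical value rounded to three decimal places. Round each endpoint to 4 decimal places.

(0.1728, 0.4023)

p̂ = 15/55 = 0.27273; z = 1.960, so z² = 3.841600.
1 + z²/n = 1.069847.
Adjusted center: (0.27273 + z²/(2n))/1.069847 = 0.28757.
Radicand: p̂(1−p̂)/n + z²/(4n²) = 0.003606311 + 0.000317488 = 0.003923799.
Half-width = 1.960·√0.003923799/1.069847 = 0.11476.
Interval: 0.28757 ± 0.11476 → (0.1728, 0.4023).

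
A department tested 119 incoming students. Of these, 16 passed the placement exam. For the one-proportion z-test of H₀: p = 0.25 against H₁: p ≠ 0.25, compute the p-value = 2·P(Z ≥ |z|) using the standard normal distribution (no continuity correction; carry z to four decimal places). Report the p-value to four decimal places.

p-value = 0.0036

p̂ = 16/119 = 0.13445.
Under H₀, SE = √(p₀(1−p₀)/n) = √(0.25·0.75/119) = √0.001575630 = 0.039694.
z = (p̂ − p₀)/SE = (16/119 − 0.25)/0.039694 ≈ -2.9109.
p-value = 2·P(Z ≥ |z|) with z = -2.9109 → 0.0036.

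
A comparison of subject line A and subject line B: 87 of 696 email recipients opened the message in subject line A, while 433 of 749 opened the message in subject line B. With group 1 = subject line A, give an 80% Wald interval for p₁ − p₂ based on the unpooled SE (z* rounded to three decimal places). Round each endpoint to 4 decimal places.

p̂₁ = 0.12500, p̂₂ = 0.57810, so the observed difference is -0.45310.
Unpooled SE = √(p̂₁(1−p̂₁)/n₁ + p̂₂(1−p̂₂)/n₂) = √(0.000157148 + 0.000325634) = 0.021972.
The 80% critical value is z* = 1.282. Margin of error = 0.02817.
Interval: -0.45310 ± 0.02817 → (-0.4813, -0.4249).

(-0.4813, -0.4249)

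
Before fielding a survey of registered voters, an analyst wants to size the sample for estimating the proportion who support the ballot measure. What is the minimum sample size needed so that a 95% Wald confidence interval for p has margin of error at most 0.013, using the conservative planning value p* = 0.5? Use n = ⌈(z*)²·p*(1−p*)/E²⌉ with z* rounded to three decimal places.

z* = 1.960 at the 95% level.
p*(1−p*) = 0.2500.
(z*)²·p*(1−p*)/E² = 3.841600·0.2500/0.000169 = 5682.840.
Rounding up, n = 5683.

n = 5683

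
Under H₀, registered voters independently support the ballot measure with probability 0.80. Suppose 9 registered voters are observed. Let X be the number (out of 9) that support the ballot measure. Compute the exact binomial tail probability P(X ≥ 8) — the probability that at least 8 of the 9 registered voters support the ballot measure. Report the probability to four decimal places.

X is binomial with n = 9 and p = 0.80.
P(X ≥ 8) = C(9,8)·0.80^8·0.20^1 + C(9,9)·0.80^9·0.20^0.
= 0.301990 + 0.134218 = 0.4362.

P = 0.4362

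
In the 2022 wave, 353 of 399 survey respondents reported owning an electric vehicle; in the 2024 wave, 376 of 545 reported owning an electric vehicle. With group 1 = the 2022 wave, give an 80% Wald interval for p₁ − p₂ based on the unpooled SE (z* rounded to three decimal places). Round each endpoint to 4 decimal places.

(0.1622, 0.2274)

p̂₁ = 0.88471, p̂₂ = 0.68991, so the observed difference is 0.19480.
SE = √(0.000255631 + 0.000392541) = √0.000648172 = 0.025459.
z* = 1.282 at the 80% level. Margin of error = 0.03264.
So the interval runs from 0.1622 to 0.2274.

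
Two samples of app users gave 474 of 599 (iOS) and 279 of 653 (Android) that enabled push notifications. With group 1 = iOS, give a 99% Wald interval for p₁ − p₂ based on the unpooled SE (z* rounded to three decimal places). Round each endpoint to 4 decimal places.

p̂₁ = 0.79132, p̂₂ = 0.42726, so the observed difference is 0.36406.
Unpooled SE = √(p̂₁(1−p̂₁)/n₁ + p̂₂(1−p̂₂)/n₂) = √(0.000275682 + 0.000374745) = 0.025503.
The 99% critical value is z* = 2.576. Margin of error = 0.06570.
Interval: 0.36406 ± 0.06570 → (0.2984, 0.4298).

(0.2984, 0.4298)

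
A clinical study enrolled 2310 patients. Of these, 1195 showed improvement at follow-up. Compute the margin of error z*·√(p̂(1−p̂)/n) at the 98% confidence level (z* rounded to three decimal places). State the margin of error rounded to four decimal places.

ME = 0.0242

Sample proportion p̂ = 1195/2310 = 0.51732.
Standard error of p̂: √(0.249700/2310) = √0.000108095 = 0.010397.
z* = 2.326 at the 98% level.
ME = 2.326·0.010397 = 0.0242.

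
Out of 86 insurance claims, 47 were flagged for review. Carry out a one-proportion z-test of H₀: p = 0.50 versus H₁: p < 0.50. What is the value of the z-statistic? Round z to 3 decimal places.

z = 0.863

The sample proportion is 47/86 = 0.54651.
Under H₀, SE = √(p₀(1−p₀)/n) = √(0.50·0.50/86) = √0.002906977 = 0.053916.
Test statistic: z = 0.04651/0.053916 = 0.863.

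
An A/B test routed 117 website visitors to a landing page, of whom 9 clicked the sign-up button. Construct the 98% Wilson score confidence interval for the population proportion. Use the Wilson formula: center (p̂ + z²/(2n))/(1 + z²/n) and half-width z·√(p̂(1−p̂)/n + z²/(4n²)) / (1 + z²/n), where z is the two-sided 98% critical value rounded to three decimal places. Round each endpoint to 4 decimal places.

(0.0366, 0.1547)

p̂ = 9/117 = 0.07692; z = 2.326, so z² = 5.410276.
Denominator 1 + z²/n = 1 + 5.410276/117 = 1.046242.
Adjusted center: (0.07692 + z²/(2n))/1.046242 = 0.09562.
Radicand: p̂(1−p̂)/n + z²/(4n²) = 0.000606888 + 0.000098807 = 0.000705695.
Half-width = z·√(radicand)/denom = 2.326·0.026565/1.046242 = 0.05906.
CI: 0.09562 ± 0.05906 = (0.0366, 0.1547).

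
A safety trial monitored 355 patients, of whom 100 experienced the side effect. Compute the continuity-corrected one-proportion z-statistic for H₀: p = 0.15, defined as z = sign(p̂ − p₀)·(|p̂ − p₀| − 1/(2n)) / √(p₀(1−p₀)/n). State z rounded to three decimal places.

z = 6.875

p̂ = 100/355 = 0.28169. p̂ − p₀ = 0.131690.
1/(2n) = 0.001408.
Corrected numerator: |0.131690| − 0.001408 = 0.130282.
Null standard error: √(0.15·0.85/355) = √0.000359155 = 0.018951.
z = (+)0.130282/0.018951 = 6.875.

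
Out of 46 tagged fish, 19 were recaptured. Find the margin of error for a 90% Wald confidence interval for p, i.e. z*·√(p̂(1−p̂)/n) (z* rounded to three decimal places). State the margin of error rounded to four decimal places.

ME = 0.1194

The sample proportion is 19/46 = 0.41304.
Standard error of p̂: √(0.242439/46) = √0.005270404 = 0.072598.
z* = 1.645 at the 90% level.
Margin of error = z*·SE = 1.645 × 0.072598 = 0.1194.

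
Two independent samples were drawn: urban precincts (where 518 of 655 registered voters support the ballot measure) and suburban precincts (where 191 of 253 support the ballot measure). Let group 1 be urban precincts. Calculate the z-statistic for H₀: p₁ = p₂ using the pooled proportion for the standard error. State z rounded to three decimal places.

p̂₁ = 518/655 = 0.79084, p̂₂ = 191/253 = 0.75494.
Pooled p̂ = (518+191)/(655+253) = 709/908 = 0.78084.
Pooled SE = √[0.1711306·0.00547929] ≈ 0.030621.
z = (p̂₁ − p̂₂)/SE = (0.79084 − 0.75494)/0.030621 = 0.03590/0.030621 = 1.172.

z = 1.172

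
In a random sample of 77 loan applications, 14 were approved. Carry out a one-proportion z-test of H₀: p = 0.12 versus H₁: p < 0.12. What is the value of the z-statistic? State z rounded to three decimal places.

Sample proportion p̂ = 14/77 = 0.18182.
SE₀ = √(0.12·0.88/77) = 0.037033.
Test statistic: z = 0.06182/0.037033 = 1.669.

z = 1.669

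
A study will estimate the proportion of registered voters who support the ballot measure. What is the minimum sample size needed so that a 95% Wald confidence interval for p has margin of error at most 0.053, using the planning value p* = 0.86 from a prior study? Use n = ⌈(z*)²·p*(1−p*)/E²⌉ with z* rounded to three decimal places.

n = 165

For 95% confidence, z* = 1.960.
p*(1−p*) = 0.86·0.14 = 0.1204.
(z*)²·p*(1−p*)/E² = 3.841600·0.1204/0.002809 = 164.660.
Rounding up, n = 165.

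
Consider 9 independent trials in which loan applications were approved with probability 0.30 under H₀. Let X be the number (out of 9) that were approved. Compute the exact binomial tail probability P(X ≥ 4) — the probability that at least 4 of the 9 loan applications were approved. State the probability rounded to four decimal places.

X ~ Binomial(n=9, p=0.30).
P(X ≥ 4) = Σ_{j=4}^{9} C(9,j)·0.30^j·0.70^{9−j}.
= 0.171532 + 0.073514 + 0.021004 + 0.003858 + 0.000413 + 0.000020 = 0.2703.

P = 0.2703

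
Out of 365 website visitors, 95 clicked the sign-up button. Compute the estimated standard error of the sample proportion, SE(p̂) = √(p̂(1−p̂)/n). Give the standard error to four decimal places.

With x = 95 successes in n = 365, p̂ = 0.26027.
p̂(1−p̂) = 0.192530.
Dividing by n and taking the root: √0.000527479 = 0.0230.

SE = 0.0230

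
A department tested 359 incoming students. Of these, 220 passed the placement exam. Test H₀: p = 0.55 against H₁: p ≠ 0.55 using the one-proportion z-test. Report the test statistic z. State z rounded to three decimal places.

p̂ = 220/359 = 0.61281.
Under H₀, SE = √(p₀(1−p₀)/n) = √(0.55·0.45/359) = √0.000689415 = 0.026257.
Test statistic: z = 0.06281/0.026257 = 2.392.

z = 2.392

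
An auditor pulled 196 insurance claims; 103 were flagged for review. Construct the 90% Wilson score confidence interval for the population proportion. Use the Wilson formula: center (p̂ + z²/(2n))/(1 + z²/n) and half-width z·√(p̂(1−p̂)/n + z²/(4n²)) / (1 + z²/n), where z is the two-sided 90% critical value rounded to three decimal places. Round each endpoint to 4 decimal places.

Here p̂ = 103/196 = 0.52551 and z = 1.645 (z² = 2.706025).
1 + z²/n = 1.013806.
Adjusted center: (0.52551 + z²/(2n))/1.013806 = 0.52516.
Radicand: p̂(1−p̂)/n + z²/(4n²) = 0.001272190 + 0.000017610 = 0.001289800.
Half-width = z·√(radicand)/denom = 1.645·0.035914/1.013806 = 0.05827.
So the interval runs from 0.4669 to 0.5834.

(0.4669, 0.5834)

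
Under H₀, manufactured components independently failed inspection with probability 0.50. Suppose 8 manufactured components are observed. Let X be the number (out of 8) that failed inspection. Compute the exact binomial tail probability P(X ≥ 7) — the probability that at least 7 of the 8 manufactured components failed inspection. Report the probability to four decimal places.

P = 0.0352

X is binomial with n = 8 and p = 0.50.
P(X ≥ 7) = C(8,7)·0.50^7·0.50^1 + C(8,8)·0.50^8·0.50^0.
= 0.031250 + 0.003906 = 0.0352.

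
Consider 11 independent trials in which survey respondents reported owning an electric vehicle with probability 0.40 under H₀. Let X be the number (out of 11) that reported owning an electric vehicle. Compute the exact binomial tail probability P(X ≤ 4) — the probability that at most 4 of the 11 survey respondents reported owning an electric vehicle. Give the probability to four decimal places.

P = 0.5328

X is binomial with n = 11 and p = 0.40.
P(X ≤ 4) = Σ_{j=0}^{4} C(11,j)·0.40^j·0.60^{11−j}.
= 0.003628 + 0.026605 + 0.088684 + 0.177367 + 0.236490 = 0.5328.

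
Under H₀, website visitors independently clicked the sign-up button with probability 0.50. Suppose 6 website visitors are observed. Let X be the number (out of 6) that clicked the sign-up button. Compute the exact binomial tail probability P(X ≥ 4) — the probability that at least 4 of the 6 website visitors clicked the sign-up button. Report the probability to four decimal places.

P = 0.3438

X is binomial with n = 6 and p = 0.50.
P(X ≥ 4) = C(6,4)·0.50^4·0.50^2 + C(6,5)·0.50^5·0.50^1 + C(6,6)·0.50^6·0.50^0.
= 0.234375 + 0.093750 + 0.015625 = 0.3438.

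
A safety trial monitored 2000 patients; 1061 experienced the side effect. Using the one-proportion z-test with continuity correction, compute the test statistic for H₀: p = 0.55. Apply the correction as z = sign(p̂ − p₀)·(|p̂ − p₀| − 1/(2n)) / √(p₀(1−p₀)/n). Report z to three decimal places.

p̂ = 1061/2000 = 0.53050. p̂ − p₀ = -0.019500.
1/(2n) = 0.000250.
Corrected numerator: |-0.019500| − 0.000250 = 0.019250.
Null standard error: √(0.55·0.45/2000) = √0.000123750 = 0.011124.
z = (−)0.019250/0.011124 = -1.730.

z = -1.730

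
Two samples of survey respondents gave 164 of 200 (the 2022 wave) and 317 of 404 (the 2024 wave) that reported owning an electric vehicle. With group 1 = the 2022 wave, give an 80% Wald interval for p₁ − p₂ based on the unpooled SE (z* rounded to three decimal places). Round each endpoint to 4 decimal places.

p̂₁ = 0.82000, p̂₂ = 0.78465, so the observed difference is 0.03535.
SE = √(0.000738000 + 0.000418249) = √0.001156249 = 0.034004.
z* = 1.282 at the 80% level. Margin = 1.282·0.034004 = 0.04359.
CI: 0.03535 ± 0.04359 = (-0.0082, 0.0789).

(-0.0082, 0.0789)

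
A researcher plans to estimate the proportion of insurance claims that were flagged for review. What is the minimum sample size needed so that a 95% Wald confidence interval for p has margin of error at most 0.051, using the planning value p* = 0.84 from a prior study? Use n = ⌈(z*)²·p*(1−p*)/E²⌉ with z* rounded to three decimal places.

n = 199

z* = 1.960 at the 95% level.
p*(1−p*) = 0.84·0.16 = 0.1344.
(z*)²·p*(1−p*)/E² = 3.841600·0.1344/0.002601 = 198.505.
⌈198.505⌉ = 199.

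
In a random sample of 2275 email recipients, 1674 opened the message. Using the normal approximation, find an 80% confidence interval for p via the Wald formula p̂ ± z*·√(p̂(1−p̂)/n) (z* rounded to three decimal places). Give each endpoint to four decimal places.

The sample proportion is 1674/2275 = 0.73582.
Standard error of p̂: √(0.194387/2275) = √0.000085445 = 0.009244.
For 80% confidence, z* = 1.282.
Margin of error: 1.282 × 0.009244 = 0.01185.
Interval: 0.73582 ± 0.01185 → (0.7240, 0.7477).

(0.7240, 0.7477)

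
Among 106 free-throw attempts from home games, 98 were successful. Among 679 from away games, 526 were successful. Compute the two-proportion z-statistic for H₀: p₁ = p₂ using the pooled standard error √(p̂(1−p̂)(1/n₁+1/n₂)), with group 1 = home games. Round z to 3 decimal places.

z = 3.554

p̂₁ = 98/106 = 0.92453, p̂₂ = 526/679 = 0.77467.
Pooling: p̂ = 624/785 = 0.79490.
Pooled SE = √[0.1630314·0.01090672] ≈ 0.042168.
z = (p̂₁ − p̂₂)/SE = (0.92453 − 0.77467)/0.042168 = 0.14986/0.042168 = 3.554.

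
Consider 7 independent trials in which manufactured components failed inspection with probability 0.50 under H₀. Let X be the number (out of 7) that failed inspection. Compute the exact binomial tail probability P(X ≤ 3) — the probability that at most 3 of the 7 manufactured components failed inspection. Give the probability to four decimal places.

X is binomial with n = 7 and p = 0.50.
P(X ≤ 3) = C(7,0)·0.50^0·0.50^7 + C(7,1)·0.50^1·0.50^6 + C(7,2)·0.50^2·0.50^5 + C(7,3)·0.50^3·0.50^4.
= 0.007812 + 0.054688 + 0.164062 + 0.273438 = 0.5000.

P = 0.5000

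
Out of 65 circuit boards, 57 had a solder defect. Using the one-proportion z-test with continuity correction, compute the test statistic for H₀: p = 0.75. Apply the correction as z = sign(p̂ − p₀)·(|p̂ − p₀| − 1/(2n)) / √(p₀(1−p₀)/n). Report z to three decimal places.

z = 2.220

p̂ = 57/65 = 0.87692. p̂ − p₀ = 0.126923.
1/(2n) = 0.007692.
Corrected numerator: |0.126923| − 0.007692 = 0.119231.
Under H₀, SE = √(p₀(1−p₀)/n) = √(0.75·0.25/65) = √0.002884615 = 0.053709.
z = +0.119231/0.053709 = 2.220.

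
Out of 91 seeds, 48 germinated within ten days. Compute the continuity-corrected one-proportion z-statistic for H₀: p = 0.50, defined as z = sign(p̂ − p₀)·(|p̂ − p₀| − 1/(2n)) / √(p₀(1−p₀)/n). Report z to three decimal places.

z = 0.419

p̂ = 48/91 = 0.52747. p̂ − p₀ = 0.027473.
Continuity correction 1/(2n) = 1/182 = 0.005495.
Corrected numerator: |0.027473| − 0.005495 = 0.021978.
Null standard error: √(0.50·0.50/91) = √0.002747253 = 0.052414.
z = (+)0.021978/0.052414 = 0.419.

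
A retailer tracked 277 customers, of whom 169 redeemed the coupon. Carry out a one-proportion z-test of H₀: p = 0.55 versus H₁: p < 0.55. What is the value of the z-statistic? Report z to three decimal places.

z = 2.011

The sample proportion is 169/277 = 0.61011.
SE₀ = √(0.55·0.45/277) = 0.029892.
Test statistic: z = 0.06011/0.029892 = 2.011.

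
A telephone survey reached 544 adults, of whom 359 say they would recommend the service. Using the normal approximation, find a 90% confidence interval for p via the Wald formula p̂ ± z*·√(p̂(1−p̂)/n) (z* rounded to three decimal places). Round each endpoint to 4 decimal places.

p̂ = 359/544 = 0.65993.
SE(p̂) = √(0.65993·0.34007/544) = 0.020311.
For 90% confidence, z* = 1.645.
Margin = 1.645·0.020311 = 0.03341.
So the interval runs from 0.6265 to 0.6933.

(0.6265, 0.6933)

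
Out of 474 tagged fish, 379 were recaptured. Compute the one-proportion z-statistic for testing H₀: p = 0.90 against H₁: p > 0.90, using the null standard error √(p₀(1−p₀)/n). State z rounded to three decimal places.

The sample proportion is 379/474 = 0.79958.
Under H₀, SE = √(p₀(1−p₀)/n) = √(0.90·0.10/474) = √0.000189873 = 0.013779.
z = (0.79958 − 0.90)/0.013779 = -0.10042/0.013779 = -7.288.

z = -7.288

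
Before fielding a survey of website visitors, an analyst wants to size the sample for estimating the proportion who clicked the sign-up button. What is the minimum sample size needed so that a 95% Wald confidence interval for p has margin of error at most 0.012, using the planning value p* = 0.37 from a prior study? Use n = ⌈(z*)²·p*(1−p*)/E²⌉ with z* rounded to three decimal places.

The 95% critical value is z* = 1.960.
p*(1−p*) = 0.37·0.63 = 0.2331.
(z*)²·p*(1−p*)/E² = 3.841600·0.2331/0.000144 = 6218.590.
Rounding up, n = 6219.

n = 6219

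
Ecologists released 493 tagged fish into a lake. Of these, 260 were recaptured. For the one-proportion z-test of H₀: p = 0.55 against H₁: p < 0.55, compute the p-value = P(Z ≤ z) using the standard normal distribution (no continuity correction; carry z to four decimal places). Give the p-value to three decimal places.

p-value = 0.156

With x = 260 successes in n = 493, p̂ = 0.52738.
Null standard error: √(0.55·0.45/493) = √0.000502028 = 0.022406.
Test statistic (full precision, shown to 4 dp): z = (260/493 − 0.55)/SE₀ ≈ -1.0094.
From the standard normal, P(Z ≤ z) = 0.156.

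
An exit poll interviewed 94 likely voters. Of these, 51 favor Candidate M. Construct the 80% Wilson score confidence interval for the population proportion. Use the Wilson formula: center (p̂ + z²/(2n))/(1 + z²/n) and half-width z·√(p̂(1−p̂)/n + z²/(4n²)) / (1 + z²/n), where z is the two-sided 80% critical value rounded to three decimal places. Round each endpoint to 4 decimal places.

(0.4765, 0.6071)

Here p̂ = 51/94 = 0.54255 and z = 1.282 (z² = 1.643524).
1 + z²/n = 1.017484.
Center = (0.54255 + 0.008742)/1.017484 = 0.54182.
Radicand: p̂(1−p̂)/n + z²/(4n²) = 0.002640311 + 0.000046501 = 0.002686812.
Half-width = z·√(radicand)/denom = 1.282·0.051834/1.017484 = 0.06531.
CI: 0.54182 ± 0.06531 = (0.4765, 0.6071).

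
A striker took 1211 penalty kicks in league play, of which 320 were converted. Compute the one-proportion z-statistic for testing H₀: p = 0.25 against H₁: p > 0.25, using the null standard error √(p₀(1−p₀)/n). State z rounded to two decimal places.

Sample proportion p̂ = 320/1211 = 0.26424.
Null standard error: √(0.25·0.75/1211) = √0.000154831 = 0.012443.
z = (0.26424 − 0.25)/0.012443 = 0.01424/0.012443 = 1.14.

z = 1.14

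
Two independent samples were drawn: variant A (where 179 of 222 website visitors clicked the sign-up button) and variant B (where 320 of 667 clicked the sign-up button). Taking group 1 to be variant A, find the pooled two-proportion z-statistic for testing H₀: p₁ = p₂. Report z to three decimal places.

z = 8.493

Sample proportions: p̂₁ = 179/222 = 0.80631 and p̂₂ = 320/667 = 0.47976.
Pooling: p̂ = 499/889 = 0.56130.
Pooled SE = √[0.2462417·0.00600375] ≈ 0.038450.
z = (p̂₁ − p̂₂)/SE = (0.80631 − 0.47976)/0.038450 = 0.32655/0.038450 = 8.493.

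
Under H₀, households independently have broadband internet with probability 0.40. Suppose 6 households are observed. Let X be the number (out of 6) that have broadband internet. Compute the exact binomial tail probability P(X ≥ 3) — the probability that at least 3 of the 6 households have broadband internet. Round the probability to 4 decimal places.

X is binomial with n = 6 and p = 0.40.
P(X ≥ 3) = C(6,3)·0.40^3·0.60^3 + C(6,4)·0.40^4·0.60^2 + C(6,5)·0.40^5·0.60^1 + C(6,6)·0.40^6·0.60^0.
= 0.276480 + 0.138240 + 0.036864 + 0.004096 = 0.4557.

P = 0.4557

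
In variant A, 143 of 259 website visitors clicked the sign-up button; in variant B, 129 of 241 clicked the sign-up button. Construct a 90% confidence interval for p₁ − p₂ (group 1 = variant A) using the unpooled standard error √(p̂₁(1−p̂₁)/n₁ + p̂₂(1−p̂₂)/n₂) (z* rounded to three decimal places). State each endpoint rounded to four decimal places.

(-0.0565, 0.0902)

p̂₁ = 0.55212, p̂₂ = 0.53527, so the observed difference is 0.01685.
Unpooled SE = √(p̂₁(1−p̂₁)/n₁ + p̂₂(1−p̂₂)/n₂) = √(0.000954761 + 0.001032183) = 0.044575.
For 90% confidence, z* = 1.645. Margin = 1.645·0.044575 = 0.07333.
Interval: 0.01685 ± 0.07333 → (-0.0565, 0.0902).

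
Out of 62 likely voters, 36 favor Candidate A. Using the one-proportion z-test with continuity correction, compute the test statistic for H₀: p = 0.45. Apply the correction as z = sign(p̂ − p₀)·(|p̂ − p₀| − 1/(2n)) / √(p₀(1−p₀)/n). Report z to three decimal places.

Sample proportion p̂ = 36/62 = 0.58065. p̂ − p₀ = 0.130645.
1/(2n) = 0.008065.
Corrected numerator: |0.130645| − 0.008065 = 0.122580.
SE₀ = √(0.45·0.55/62) = 0.063182.
z = (+)0.122580/0.063182 = 1.940.

z = 1.940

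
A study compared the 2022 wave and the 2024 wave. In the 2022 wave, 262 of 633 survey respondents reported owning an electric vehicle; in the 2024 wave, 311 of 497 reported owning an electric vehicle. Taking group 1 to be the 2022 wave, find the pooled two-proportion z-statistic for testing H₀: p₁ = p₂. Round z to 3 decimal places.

p̂₁ = 262/633 = 0.41390, p̂₂ = 311/497 = 0.62575.
Pooling: p̂ = 573/1130 = 0.50708.
SE = √[p̂(1−p̂)(1/n₁+1/n₂)] = √[0.50708·0.49292·(1/633+1/497)] ≈ 0.029963.
z = -0.21185/0.029963 = -7.070.

z = -7.070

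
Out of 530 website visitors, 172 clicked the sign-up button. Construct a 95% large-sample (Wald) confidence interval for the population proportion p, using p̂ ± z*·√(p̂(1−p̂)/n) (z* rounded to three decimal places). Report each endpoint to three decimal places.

(0.285, 0.364)

Sample proportion p̂ = 172/530 = 0.32453.
SE = √(p̂(1−p̂)/n) = √(0.219210/530) = 0.020337.
z* = 1.960 at the 95% level.
Margin of error: 1.960 × 0.020337 = 0.03986.
Interval: 0.32453 ± 0.03986 → (0.285, 0.364).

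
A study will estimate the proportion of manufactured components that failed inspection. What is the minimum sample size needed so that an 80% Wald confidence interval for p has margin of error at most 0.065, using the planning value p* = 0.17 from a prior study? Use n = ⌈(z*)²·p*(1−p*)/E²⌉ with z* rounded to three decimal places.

n = 55

z* = 1.282 at the 80% level.
p*(1−p*) = 0.1411.
Required n before rounding: 1.643524 × 0.1411 / 0.065² = 54.888.
Rounding up, n = 55.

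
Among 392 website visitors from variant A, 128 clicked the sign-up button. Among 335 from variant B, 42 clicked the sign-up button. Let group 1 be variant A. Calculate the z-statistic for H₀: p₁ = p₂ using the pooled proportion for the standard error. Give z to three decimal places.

z = 6.387

Sample proportions: p̂₁ = 128/392 = 0.32653 and p̂₂ = 42/335 = 0.12537.
Pooling: p̂ = 170/727 = 0.23384.
Pooled SE = √[0.1791576·0.00553610] ≈ 0.031493.
z = (p̂₁ − p̂₂)/SE = (0.32653 − 0.12537)/0.031493 = 0.20116/0.031493 = 6.387.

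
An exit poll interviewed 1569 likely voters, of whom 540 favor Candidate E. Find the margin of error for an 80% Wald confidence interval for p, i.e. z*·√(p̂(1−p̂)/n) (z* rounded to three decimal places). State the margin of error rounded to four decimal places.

ME = 0.0154

p̂ = 540/1569 = 0.34417.
SE = √(p̂(1−p̂)/n) = √(0.225716/1569) = 0.011994.
The 80% critical value is z* = 1.282.
Margin of error = z*·SE = 1.282 × 0.011994 = 0.0154.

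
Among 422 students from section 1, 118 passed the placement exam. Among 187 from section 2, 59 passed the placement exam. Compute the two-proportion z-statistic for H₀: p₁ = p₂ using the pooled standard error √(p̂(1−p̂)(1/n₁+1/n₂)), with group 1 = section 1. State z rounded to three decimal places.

z = -0.900

p̂₁ = 118/422 = 0.27962, p̂₂ = 59/187 = 0.31551.
Pooling: p̂ = 177/609 = 0.29064.
Pooled SE = √[0.2061686·0.00771726] ≈ 0.039888.
z = (p̂₁ − p̂₂)/SE = (0.27962 − 0.31551)/0.039888 = -0.03589/0.039888 = -0.900.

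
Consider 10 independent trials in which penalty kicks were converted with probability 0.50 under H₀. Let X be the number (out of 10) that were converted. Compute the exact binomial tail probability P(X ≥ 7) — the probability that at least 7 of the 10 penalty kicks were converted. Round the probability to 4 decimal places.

P = 0.1719

X is binomial with n = 10 and p = 0.50.
P(X ≥ 7) = C(10,7)·0.50^7·0.50^3 + C(10,8)·0.50^8·0.50^2 + C(10,9)·0.50^9·0.50^1 + C(10,10)·0.50^10·0.50^0.
= 0.117188 + 0.043945 + 0.009766 + 0.000977 = 0.1719.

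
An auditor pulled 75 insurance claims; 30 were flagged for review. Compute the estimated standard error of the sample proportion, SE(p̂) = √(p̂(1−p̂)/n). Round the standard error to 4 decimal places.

With x = 30 successes in n = 75, p̂ = 0.40000.
p̂(1−p̂) = 0.40000·0.60000 = 0.240000.
SE = √(0.240000/75) = √0.003200000 = 0.0566.

SE = 0.0566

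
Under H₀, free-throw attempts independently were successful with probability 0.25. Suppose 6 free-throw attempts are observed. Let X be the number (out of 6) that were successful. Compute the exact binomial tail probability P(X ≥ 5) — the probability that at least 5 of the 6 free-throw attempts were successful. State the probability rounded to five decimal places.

X ~ Binomial(n=6, p=0.25).
P(X ≥ 5) = C(6,5)·0.25^5·0.75^1 + C(6,6)·0.25^6·0.75^0.
= 0.004395 + 0.000244 = 0.00464.

P = 0.00464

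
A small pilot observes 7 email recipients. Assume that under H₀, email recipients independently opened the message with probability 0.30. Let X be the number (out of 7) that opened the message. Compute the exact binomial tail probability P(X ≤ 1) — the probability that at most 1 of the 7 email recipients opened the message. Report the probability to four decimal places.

P = 0.3294

X ~ Binomial(n=7, p=0.30).
P(X ≤ 1) = C(7,0)·0.30^0·0.70^7 + C(7,1)·0.30^1·0.70^6.
= 0.082354 + 0.247063 = 0.3294.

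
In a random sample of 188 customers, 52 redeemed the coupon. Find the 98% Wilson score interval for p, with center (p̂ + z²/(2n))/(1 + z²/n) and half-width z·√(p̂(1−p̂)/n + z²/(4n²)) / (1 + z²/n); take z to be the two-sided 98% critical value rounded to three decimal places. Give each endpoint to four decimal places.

(0.2078, 0.3579)

Here p̂ = 52/188 = 0.27660 and z = 2.326 (z² = 5.410276).
Denominator 1 + z²/n = 1 + 5.410276/188 = 1.028778.
Center = (0.27660 + 0.014389)/1.028778 = 0.28285.
Radicand: p̂(1−p̂)/n + z²/(4n²) = 0.001064311 + 0.000038269 = 0.001102580.
Half-width = z·√(radicand)/denom = 2.326·0.033205/1.028778 = 0.07507.
So the interval runs from 0.2078 to 0.3579.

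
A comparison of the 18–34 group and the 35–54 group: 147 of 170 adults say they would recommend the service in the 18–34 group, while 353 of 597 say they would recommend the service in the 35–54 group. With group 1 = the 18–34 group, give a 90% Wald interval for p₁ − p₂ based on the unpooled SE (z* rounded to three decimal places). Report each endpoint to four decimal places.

(0.2190, 0.3278)

p̂₁ = 0.86471, p̂₂ = 0.59129, so the observed difference is 0.27342.
SE = √(0.000688174 + 0.000404801) = √0.001092975 = 0.033060.
For 90% confidence, z* = 1.645. Margin = 1.645·0.033060 = 0.05438.
CI: 0.27342 ± 0.05438 = (0.2190, 0.3278).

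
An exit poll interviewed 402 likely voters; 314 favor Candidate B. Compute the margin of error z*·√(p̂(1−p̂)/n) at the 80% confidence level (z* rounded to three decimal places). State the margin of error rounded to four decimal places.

ME = 0.0264

p̂ = 314/402 = 0.78109.
Standard error of p̂: √(0.170986/402) = √0.000425338 = 0.020624.
z* = 1.282 at the 80% level.
Margin of error = z*·SE = 1.282 × 0.020624 = 0.0264.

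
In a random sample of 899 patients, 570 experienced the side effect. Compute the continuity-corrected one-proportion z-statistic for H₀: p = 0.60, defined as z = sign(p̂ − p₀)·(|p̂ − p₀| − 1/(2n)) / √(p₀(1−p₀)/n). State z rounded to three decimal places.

z = 2.049

The sample proportion is 570/899 = 0.63404. p̂ − p₀ = 0.034038.
1/(2n) = 0.000556.
Corrected numerator: |0.034038| − 0.000556 = 0.033482.
Under H₀, SE = √(p₀(1−p₀)/n) = √(0.60·0.40/899) = √0.000266963 = 0.016339.
z = (+)0.033482/0.016339 = 2.049.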